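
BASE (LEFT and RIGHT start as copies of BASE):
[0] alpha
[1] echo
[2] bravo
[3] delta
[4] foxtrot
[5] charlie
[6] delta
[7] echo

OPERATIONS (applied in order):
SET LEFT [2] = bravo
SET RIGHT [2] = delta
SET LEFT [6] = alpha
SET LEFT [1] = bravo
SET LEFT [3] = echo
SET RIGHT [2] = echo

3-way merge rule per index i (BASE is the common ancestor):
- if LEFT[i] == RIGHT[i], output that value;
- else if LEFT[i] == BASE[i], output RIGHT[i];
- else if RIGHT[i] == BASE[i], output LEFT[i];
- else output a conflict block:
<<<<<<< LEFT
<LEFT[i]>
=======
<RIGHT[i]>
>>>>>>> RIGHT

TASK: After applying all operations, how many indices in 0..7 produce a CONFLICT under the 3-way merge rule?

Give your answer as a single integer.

Answer: 0

Derivation:
Final LEFT:  [alpha, bravo, bravo, echo, foxtrot, charlie, alpha, echo]
Final RIGHT: [alpha, echo, echo, delta, foxtrot, charlie, delta, echo]
i=0: L=alpha R=alpha -> agree -> alpha
i=1: L=bravo, R=echo=BASE -> take LEFT -> bravo
i=2: L=bravo=BASE, R=echo -> take RIGHT -> echo
i=3: L=echo, R=delta=BASE -> take LEFT -> echo
i=4: L=foxtrot R=foxtrot -> agree -> foxtrot
i=5: L=charlie R=charlie -> agree -> charlie
i=6: L=alpha, R=delta=BASE -> take LEFT -> alpha
i=7: L=echo R=echo -> agree -> echo
Conflict count: 0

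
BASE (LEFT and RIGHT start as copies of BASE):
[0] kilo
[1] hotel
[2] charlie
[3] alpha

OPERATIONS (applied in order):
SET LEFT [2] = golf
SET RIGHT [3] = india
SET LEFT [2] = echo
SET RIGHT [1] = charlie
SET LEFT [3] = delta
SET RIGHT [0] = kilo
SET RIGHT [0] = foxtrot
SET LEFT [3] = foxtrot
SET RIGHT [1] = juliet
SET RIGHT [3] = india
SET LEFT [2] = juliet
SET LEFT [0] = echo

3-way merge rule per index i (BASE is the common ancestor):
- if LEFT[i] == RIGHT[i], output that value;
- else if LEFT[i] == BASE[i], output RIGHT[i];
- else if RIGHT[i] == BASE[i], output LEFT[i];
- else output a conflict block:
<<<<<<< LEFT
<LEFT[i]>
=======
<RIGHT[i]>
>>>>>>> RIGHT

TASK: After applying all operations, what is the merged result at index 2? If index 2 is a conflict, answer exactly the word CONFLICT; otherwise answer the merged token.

Final LEFT:  [echo, hotel, juliet, foxtrot]
Final RIGHT: [foxtrot, juliet, charlie, india]
i=0: BASE=kilo L=echo R=foxtrot all differ -> CONFLICT
i=1: L=hotel=BASE, R=juliet -> take RIGHT -> juliet
i=2: L=juliet, R=charlie=BASE -> take LEFT -> juliet
i=3: BASE=alpha L=foxtrot R=india all differ -> CONFLICT
Index 2 -> juliet

Answer: juliet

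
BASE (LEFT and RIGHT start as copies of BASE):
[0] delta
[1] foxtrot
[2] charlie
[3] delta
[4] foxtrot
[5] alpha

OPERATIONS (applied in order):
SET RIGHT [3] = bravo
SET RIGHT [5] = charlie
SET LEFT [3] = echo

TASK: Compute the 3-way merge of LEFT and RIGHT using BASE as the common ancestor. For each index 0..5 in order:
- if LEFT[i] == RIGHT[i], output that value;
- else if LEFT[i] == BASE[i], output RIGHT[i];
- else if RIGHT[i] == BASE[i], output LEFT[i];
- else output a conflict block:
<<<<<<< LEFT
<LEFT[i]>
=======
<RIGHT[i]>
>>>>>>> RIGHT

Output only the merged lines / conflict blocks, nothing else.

Final LEFT:  [delta, foxtrot, charlie, echo, foxtrot, alpha]
Final RIGHT: [delta, foxtrot, charlie, bravo, foxtrot, charlie]
i=0: L=delta R=delta -> agree -> delta
i=1: L=foxtrot R=foxtrot -> agree -> foxtrot
i=2: L=charlie R=charlie -> agree -> charlie
i=3: BASE=delta L=echo R=bravo all differ -> CONFLICT
i=4: L=foxtrot R=foxtrot -> agree -> foxtrot
i=5: L=alpha=BASE, R=charlie -> take RIGHT -> charlie

Answer: delta
foxtrot
charlie
<<<<<<< LEFT
echo
=======
bravo
>>>>>>> RIGHT
foxtrot
charlie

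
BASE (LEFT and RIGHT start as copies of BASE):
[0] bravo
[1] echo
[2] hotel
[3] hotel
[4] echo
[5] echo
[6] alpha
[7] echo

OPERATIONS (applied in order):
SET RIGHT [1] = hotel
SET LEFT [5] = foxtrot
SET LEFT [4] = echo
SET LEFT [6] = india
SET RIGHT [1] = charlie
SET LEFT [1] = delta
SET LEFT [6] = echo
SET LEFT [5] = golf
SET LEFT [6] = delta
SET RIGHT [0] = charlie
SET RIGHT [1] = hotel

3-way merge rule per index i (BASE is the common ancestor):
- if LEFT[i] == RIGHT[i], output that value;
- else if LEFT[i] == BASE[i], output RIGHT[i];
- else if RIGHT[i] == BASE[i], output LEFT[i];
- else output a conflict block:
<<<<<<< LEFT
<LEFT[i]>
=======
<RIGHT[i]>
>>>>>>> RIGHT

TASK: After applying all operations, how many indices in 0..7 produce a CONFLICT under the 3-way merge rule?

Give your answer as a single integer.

Answer: 1

Derivation:
Final LEFT:  [bravo, delta, hotel, hotel, echo, golf, delta, echo]
Final RIGHT: [charlie, hotel, hotel, hotel, echo, echo, alpha, echo]
i=0: L=bravo=BASE, R=charlie -> take RIGHT -> charlie
i=1: BASE=echo L=delta R=hotel all differ -> CONFLICT
i=2: L=hotel R=hotel -> agree -> hotel
i=3: L=hotel R=hotel -> agree -> hotel
i=4: L=echo R=echo -> agree -> echo
i=5: L=golf, R=echo=BASE -> take LEFT -> golf
i=6: L=delta, R=alpha=BASE -> take LEFT -> delta
i=7: L=echo R=echo -> agree -> echo
Conflict count: 1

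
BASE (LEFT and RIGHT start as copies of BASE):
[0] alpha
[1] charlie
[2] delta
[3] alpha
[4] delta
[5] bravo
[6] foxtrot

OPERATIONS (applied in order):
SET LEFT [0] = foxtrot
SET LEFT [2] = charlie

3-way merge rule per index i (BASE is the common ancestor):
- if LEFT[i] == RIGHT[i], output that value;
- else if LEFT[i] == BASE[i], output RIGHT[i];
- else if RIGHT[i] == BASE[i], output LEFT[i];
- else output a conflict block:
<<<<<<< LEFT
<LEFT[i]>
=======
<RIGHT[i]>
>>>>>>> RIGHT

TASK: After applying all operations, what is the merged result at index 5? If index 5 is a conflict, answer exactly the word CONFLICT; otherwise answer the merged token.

Answer: bravo

Derivation:
Final LEFT:  [foxtrot, charlie, charlie, alpha, delta, bravo, foxtrot]
Final RIGHT: [alpha, charlie, delta, alpha, delta, bravo, foxtrot]
i=0: L=foxtrot, R=alpha=BASE -> take LEFT -> foxtrot
i=1: L=charlie R=charlie -> agree -> charlie
i=2: L=charlie, R=delta=BASE -> take LEFT -> charlie
i=3: L=alpha R=alpha -> agree -> alpha
i=4: L=delta R=delta -> agree -> delta
i=5: L=bravo R=bravo -> agree -> bravo
i=6: L=foxtrot R=foxtrot -> agree -> foxtrot
Index 5 -> bravo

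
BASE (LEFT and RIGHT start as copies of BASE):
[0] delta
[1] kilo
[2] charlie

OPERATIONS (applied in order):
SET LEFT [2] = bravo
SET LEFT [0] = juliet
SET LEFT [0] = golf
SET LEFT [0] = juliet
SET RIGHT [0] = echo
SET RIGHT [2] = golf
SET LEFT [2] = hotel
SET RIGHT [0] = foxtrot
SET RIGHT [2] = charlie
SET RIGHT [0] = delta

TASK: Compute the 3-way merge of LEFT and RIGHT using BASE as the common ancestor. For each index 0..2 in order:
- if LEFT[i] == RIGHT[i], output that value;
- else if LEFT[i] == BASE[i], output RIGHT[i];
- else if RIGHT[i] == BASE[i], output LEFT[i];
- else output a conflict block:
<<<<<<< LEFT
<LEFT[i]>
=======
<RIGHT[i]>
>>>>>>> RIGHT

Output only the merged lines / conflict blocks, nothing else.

Final LEFT:  [juliet, kilo, hotel]
Final RIGHT: [delta, kilo, charlie]
i=0: L=juliet, R=delta=BASE -> take LEFT -> juliet
i=1: L=kilo R=kilo -> agree -> kilo
i=2: L=hotel, R=charlie=BASE -> take LEFT -> hotel

Answer: juliet
kilo
hotel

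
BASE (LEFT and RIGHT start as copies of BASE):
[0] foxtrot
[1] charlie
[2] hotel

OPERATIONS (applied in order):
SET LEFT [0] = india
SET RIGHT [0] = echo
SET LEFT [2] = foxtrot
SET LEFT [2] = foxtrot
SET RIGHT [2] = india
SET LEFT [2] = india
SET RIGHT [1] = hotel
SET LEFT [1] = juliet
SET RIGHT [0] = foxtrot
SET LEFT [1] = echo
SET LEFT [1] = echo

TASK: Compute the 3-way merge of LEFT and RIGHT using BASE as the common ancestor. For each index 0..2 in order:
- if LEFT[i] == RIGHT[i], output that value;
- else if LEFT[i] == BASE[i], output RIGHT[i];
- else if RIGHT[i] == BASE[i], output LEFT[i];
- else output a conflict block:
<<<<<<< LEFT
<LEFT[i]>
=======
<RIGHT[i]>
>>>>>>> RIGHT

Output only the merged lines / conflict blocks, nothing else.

Answer: india
<<<<<<< LEFT
echo
=======
hotel
>>>>>>> RIGHT
india

Derivation:
Final LEFT:  [india, echo, india]
Final RIGHT: [foxtrot, hotel, india]
i=0: L=india, R=foxtrot=BASE -> take LEFT -> india
i=1: BASE=charlie L=echo R=hotel all differ -> CONFLICT
i=2: L=india R=india -> agree -> india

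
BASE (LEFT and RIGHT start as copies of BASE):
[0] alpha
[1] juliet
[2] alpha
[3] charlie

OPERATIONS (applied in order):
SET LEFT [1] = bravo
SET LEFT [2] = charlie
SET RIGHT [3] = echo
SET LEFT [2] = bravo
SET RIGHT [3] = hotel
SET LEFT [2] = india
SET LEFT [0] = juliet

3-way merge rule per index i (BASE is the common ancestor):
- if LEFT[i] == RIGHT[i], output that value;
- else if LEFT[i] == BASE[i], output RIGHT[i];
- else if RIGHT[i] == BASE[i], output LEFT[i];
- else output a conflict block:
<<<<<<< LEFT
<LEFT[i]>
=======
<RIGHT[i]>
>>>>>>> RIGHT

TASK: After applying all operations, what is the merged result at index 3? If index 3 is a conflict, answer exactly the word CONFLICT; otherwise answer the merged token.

Final LEFT:  [juliet, bravo, india, charlie]
Final RIGHT: [alpha, juliet, alpha, hotel]
i=0: L=juliet, R=alpha=BASE -> take LEFT -> juliet
i=1: L=bravo, R=juliet=BASE -> take LEFT -> bravo
i=2: L=india, R=alpha=BASE -> take LEFT -> india
i=3: L=charlie=BASE, R=hotel -> take RIGHT -> hotel
Index 3 -> hotel

Answer: hotel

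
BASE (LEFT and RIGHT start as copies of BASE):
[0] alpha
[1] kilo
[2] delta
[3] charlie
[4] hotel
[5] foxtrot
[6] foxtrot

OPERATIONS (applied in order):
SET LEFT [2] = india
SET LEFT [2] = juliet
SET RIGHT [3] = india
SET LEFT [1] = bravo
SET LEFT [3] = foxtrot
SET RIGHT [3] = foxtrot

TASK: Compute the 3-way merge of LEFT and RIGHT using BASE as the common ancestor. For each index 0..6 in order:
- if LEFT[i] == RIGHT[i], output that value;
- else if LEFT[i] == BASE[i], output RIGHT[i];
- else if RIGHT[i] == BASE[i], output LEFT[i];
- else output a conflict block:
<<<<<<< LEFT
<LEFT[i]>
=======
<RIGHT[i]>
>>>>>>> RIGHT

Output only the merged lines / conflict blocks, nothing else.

Answer: alpha
bravo
juliet
foxtrot
hotel
foxtrot
foxtrot

Derivation:
Final LEFT:  [alpha, bravo, juliet, foxtrot, hotel, foxtrot, foxtrot]
Final RIGHT: [alpha, kilo, delta, foxtrot, hotel, foxtrot, foxtrot]
i=0: L=alpha R=alpha -> agree -> alpha
i=1: L=bravo, R=kilo=BASE -> take LEFT -> bravo
i=2: L=juliet, R=delta=BASE -> take LEFT -> juliet
i=3: L=foxtrot R=foxtrot -> agree -> foxtrot
i=4: L=hotel R=hotel -> agree -> hotel
i=5: L=foxtrot R=foxtrot -> agree -> foxtrot
i=6: L=foxtrot R=foxtrot -> agree -> foxtrot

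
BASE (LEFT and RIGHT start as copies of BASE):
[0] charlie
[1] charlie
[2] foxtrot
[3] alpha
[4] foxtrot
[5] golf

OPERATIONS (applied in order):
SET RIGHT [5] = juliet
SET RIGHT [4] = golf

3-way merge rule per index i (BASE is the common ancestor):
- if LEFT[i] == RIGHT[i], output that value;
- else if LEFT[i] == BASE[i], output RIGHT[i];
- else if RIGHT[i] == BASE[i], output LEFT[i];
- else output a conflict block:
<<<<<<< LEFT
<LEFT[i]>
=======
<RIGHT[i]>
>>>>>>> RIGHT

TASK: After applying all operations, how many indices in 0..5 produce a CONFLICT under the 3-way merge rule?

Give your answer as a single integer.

Final LEFT:  [charlie, charlie, foxtrot, alpha, foxtrot, golf]
Final RIGHT: [charlie, charlie, foxtrot, alpha, golf, juliet]
i=0: L=charlie R=charlie -> agree -> charlie
i=1: L=charlie R=charlie -> agree -> charlie
i=2: L=foxtrot R=foxtrot -> agree -> foxtrot
i=3: L=alpha R=alpha -> agree -> alpha
i=4: L=foxtrot=BASE, R=golf -> take RIGHT -> golf
i=5: L=golf=BASE, R=juliet -> take RIGHT -> juliet
Conflict count: 0

Answer: 0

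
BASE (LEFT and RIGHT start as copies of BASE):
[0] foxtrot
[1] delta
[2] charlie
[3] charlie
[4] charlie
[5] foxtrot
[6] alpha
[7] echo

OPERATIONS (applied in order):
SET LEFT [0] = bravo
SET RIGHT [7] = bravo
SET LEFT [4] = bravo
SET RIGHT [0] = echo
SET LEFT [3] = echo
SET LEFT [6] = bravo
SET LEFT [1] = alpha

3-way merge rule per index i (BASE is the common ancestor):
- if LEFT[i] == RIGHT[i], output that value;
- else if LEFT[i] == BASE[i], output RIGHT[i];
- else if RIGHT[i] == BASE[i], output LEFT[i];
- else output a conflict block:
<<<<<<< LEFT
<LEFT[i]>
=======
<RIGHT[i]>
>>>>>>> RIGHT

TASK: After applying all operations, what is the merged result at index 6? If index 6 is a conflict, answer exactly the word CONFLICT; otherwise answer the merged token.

Answer: bravo

Derivation:
Final LEFT:  [bravo, alpha, charlie, echo, bravo, foxtrot, bravo, echo]
Final RIGHT: [echo, delta, charlie, charlie, charlie, foxtrot, alpha, bravo]
i=0: BASE=foxtrot L=bravo R=echo all differ -> CONFLICT
i=1: L=alpha, R=delta=BASE -> take LEFT -> alpha
i=2: L=charlie R=charlie -> agree -> charlie
i=3: L=echo, R=charlie=BASE -> take LEFT -> echo
i=4: L=bravo, R=charlie=BASE -> take LEFT -> bravo
i=5: L=foxtrot R=foxtrot -> agree -> foxtrot
i=6: L=bravo, R=alpha=BASE -> take LEFT -> bravo
i=7: L=echo=BASE, R=bravo -> take RIGHT -> bravo
Index 6 -> bravo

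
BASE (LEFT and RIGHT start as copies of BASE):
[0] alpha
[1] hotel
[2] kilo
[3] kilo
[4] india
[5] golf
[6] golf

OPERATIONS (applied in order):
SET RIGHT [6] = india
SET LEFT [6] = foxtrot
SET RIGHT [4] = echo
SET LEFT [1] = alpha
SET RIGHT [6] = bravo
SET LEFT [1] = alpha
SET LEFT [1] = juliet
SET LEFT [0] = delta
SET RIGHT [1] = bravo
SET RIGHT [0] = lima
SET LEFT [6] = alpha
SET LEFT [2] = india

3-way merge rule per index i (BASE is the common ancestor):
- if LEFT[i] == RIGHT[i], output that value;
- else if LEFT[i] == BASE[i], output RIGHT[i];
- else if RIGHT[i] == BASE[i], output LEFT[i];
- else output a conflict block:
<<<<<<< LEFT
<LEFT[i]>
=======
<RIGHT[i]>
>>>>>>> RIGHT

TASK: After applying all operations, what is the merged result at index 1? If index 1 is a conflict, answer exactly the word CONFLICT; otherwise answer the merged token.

Answer: CONFLICT

Derivation:
Final LEFT:  [delta, juliet, india, kilo, india, golf, alpha]
Final RIGHT: [lima, bravo, kilo, kilo, echo, golf, bravo]
i=0: BASE=alpha L=delta R=lima all differ -> CONFLICT
i=1: BASE=hotel L=juliet R=bravo all differ -> CONFLICT
i=2: L=india, R=kilo=BASE -> take LEFT -> india
i=3: L=kilo R=kilo -> agree -> kilo
i=4: L=india=BASE, R=echo -> take RIGHT -> echo
i=5: L=golf R=golf -> agree -> golf
i=6: BASE=golf L=alpha R=bravo all differ -> CONFLICT
Index 1 -> CONFLICT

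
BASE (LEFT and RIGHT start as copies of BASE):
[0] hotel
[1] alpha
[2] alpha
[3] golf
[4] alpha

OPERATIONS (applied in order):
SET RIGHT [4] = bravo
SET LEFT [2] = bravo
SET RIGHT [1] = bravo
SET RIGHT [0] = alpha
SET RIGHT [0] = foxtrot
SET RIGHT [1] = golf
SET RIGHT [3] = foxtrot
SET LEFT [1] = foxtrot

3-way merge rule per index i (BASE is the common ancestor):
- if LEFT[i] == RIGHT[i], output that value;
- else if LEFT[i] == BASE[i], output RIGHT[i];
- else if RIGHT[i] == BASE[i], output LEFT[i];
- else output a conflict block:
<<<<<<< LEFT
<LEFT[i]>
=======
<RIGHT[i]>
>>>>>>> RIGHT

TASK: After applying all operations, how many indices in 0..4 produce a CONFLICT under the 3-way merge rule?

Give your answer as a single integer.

Answer: 1

Derivation:
Final LEFT:  [hotel, foxtrot, bravo, golf, alpha]
Final RIGHT: [foxtrot, golf, alpha, foxtrot, bravo]
i=0: L=hotel=BASE, R=foxtrot -> take RIGHT -> foxtrot
i=1: BASE=alpha L=foxtrot R=golf all differ -> CONFLICT
i=2: L=bravo, R=alpha=BASE -> take LEFT -> bravo
i=3: L=golf=BASE, R=foxtrot -> take RIGHT -> foxtrot
i=4: L=alpha=BASE, R=bravo -> take RIGHT -> bravo
Conflict count: 1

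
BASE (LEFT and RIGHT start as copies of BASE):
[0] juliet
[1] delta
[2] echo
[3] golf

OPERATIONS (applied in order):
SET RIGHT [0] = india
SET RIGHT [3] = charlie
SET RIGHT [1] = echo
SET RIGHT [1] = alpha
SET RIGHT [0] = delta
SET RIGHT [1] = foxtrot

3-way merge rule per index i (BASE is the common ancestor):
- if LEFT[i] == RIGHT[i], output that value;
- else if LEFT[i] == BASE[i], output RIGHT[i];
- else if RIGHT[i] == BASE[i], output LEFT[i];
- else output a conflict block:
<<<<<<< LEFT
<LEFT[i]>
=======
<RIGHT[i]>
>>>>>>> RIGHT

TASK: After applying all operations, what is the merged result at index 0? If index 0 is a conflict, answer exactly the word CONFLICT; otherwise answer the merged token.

Final LEFT:  [juliet, delta, echo, golf]
Final RIGHT: [delta, foxtrot, echo, charlie]
i=0: L=juliet=BASE, R=delta -> take RIGHT -> delta
i=1: L=delta=BASE, R=foxtrot -> take RIGHT -> foxtrot
i=2: L=echo R=echo -> agree -> echo
i=3: L=golf=BASE, R=charlie -> take RIGHT -> charlie
Index 0 -> delta

Answer: delta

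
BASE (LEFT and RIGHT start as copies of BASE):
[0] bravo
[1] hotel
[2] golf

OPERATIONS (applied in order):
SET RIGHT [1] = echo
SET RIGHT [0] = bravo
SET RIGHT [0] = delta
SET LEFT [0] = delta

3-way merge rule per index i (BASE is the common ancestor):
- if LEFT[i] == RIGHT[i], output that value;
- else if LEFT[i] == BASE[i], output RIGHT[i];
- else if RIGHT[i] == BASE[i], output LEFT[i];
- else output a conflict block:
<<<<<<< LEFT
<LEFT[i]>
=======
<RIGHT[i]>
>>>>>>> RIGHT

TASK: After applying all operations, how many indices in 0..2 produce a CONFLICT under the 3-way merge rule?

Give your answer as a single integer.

Answer: 0

Derivation:
Final LEFT:  [delta, hotel, golf]
Final RIGHT: [delta, echo, golf]
i=0: L=delta R=delta -> agree -> delta
i=1: L=hotel=BASE, R=echo -> take RIGHT -> echo
i=2: L=golf R=golf -> agree -> golf
Conflict count: 0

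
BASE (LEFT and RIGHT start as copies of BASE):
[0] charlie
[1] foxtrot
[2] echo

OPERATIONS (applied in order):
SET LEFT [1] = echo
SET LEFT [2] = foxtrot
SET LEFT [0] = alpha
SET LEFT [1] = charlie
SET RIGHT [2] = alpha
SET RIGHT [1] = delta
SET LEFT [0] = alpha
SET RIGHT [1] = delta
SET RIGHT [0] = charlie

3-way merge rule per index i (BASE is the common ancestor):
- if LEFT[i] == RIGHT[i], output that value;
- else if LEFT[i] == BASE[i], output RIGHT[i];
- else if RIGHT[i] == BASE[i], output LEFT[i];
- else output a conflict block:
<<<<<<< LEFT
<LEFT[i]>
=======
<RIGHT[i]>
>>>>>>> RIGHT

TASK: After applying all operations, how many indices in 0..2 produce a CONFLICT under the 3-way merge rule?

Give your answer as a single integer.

Answer: 2

Derivation:
Final LEFT:  [alpha, charlie, foxtrot]
Final RIGHT: [charlie, delta, alpha]
i=0: L=alpha, R=charlie=BASE -> take LEFT -> alpha
i=1: BASE=foxtrot L=charlie R=delta all differ -> CONFLICT
i=2: BASE=echo L=foxtrot R=alpha all differ -> CONFLICT
Conflict count: 2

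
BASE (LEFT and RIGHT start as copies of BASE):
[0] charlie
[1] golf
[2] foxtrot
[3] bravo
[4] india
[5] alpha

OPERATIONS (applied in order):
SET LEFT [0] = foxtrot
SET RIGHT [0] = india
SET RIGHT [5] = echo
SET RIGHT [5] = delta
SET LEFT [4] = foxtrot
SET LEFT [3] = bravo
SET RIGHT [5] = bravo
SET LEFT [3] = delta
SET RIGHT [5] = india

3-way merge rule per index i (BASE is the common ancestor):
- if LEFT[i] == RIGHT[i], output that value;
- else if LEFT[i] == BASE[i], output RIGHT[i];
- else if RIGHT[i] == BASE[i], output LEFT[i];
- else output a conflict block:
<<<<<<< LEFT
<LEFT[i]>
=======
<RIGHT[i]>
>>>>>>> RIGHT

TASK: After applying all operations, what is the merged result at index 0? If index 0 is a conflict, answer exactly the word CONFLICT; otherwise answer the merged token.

Final LEFT:  [foxtrot, golf, foxtrot, delta, foxtrot, alpha]
Final RIGHT: [india, golf, foxtrot, bravo, india, india]
i=0: BASE=charlie L=foxtrot R=india all differ -> CONFLICT
i=1: L=golf R=golf -> agree -> golf
i=2: L=foxtrot R=foxtrot -> agree -> foxtrot
i=3: L=delta, R=bravo=BASE -> take LEFT -> delta
i=4: L=foxtrot, R=india=BASE -> take LEFT -> foxtrot
i=5: L=alpha=BASE, R=india -> take RIGHT -> india
Index 0 -> CONFLICT

Answer: CONFLICT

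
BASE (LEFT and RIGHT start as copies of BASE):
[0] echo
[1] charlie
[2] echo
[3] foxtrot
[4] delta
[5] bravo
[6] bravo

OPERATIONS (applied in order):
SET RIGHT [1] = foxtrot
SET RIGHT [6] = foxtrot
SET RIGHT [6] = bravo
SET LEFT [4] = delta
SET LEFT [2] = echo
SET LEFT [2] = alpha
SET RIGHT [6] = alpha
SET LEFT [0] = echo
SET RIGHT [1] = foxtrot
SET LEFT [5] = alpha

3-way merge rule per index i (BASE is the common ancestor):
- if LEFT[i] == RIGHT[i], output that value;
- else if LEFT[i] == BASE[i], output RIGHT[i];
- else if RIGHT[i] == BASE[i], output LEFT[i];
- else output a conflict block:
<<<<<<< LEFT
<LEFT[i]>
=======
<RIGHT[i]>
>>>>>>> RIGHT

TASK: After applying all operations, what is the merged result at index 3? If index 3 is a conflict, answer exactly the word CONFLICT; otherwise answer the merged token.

Final LEFT:  [echo, charlie, alpha, foxtrot, delta, alpha, bravo]
Final RIGHT: [echo, foxtrot, echo, foxtrot, delta, bravo, alpha]
i=0: L=echo R=echo -> agree -> echo
i=1: L=charlie=BASE, R=foxtrot -> take RIGHT -> foxtrot
i=2: L=alpha, R=echo=BASE -> take LEFT -> alpha
i=3: L=foxtrot R=foxtrot -> agree -> foxtrot
i=4: L=delta R=delta -> agree -> delta
i=5: L=alpha, R=bravo=BASE -> take LEFT -> alpha
i=6: L=bravo=BASE, R=alpha -> take RIGHT -> alpha
Index 3 -> foxtrot

Answer: foxtrot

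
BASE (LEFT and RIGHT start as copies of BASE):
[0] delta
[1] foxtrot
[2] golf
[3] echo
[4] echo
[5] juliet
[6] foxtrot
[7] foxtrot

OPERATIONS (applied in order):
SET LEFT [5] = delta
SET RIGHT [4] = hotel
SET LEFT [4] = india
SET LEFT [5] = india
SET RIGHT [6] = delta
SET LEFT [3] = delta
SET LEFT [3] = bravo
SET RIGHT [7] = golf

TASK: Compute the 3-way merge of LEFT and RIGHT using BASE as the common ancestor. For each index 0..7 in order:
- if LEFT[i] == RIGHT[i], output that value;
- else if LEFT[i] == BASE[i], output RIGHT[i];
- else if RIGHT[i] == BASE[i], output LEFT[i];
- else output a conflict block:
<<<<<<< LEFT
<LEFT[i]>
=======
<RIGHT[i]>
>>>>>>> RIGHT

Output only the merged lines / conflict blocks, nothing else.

Final LEFT:  [delta, foxtrot, golf, bravo, india, india, foxtrot, foxtrot]
Final RIGHT: [delta, foxtrot, golf, echo, hotel, juliet, delta, golf]
i=0: L=delta R=delta -> agree -> delta
i=1: L=foxtrot R=foxtrot -> agree -> foxtrot
i=2: L=golf R=golf -> agree -> golf
i=3: L=bravo, R=echo=BASE -> take LEFT -> bravo
i=4: BASE=echo L=india R=hotel all differ -> CONFLICT
i=5: L=india, R=juliet=BASE -> take LEFT -> india
i=6: L=foxtrot=BASE, R=delta -> take RIGHT -> delta
i=7: L=foxtrot=BASE, R=golf -> take RIGHT -> golf

Answer: delta
foxtrot
golf
bravo
<<<<<<< LEFT
india
=======
hotel
>>>>>>> RIGHT
india
delta
golf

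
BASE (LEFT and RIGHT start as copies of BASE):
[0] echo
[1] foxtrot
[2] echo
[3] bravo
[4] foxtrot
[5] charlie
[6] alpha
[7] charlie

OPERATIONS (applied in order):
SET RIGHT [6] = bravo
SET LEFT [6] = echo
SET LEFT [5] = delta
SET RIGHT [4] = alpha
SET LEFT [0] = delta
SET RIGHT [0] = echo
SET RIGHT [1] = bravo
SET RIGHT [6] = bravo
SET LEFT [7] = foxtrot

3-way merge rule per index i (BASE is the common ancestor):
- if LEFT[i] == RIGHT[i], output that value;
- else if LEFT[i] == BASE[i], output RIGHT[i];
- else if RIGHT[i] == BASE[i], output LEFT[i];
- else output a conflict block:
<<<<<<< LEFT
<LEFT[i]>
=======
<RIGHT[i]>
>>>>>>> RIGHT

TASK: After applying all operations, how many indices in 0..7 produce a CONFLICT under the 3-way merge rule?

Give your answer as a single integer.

Answer: 1

Derivation:
Final LEFT:  [delta, foxtrot, echo, bravo, foxtrot, delta, echo, foxtrot]
Final RIGHT: [echo, bravo, echo, bravo, alpha, charlie, bravo, charlie]
i=0: L=delta, R=echo=BASE -> take LEFT -> delta
i=1: L=foxtrot=BASE, R=bravo -> take RIGHT -> bravo
i=2: L=echo R=echo -> agree -> echo
i=3: L=bravo R=bravo -> agree -> bravo
i=4: L=foxtrot=BASE, R=alpha -> take RIGHT -> alpha
i=5: L=delta, R=charlie=BASE -> take LEFT -> delta
i=6: BASE=alpha L=echo R=bravo all differ -> CONFLICT
i=7: L=foxtrot, R=charlie=BASE -> take LEFT -> foxtrot
Conflict count: 1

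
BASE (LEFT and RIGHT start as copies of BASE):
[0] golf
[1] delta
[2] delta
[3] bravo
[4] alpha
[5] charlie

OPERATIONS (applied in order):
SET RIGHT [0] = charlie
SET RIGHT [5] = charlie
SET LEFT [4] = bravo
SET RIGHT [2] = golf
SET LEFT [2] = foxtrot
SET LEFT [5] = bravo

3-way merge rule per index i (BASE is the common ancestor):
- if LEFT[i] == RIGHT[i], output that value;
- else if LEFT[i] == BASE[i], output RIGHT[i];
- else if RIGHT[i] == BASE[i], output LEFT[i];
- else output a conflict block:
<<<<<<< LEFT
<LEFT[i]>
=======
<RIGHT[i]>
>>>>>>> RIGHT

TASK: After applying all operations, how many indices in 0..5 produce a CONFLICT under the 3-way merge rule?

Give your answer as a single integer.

Final LEFT:  [golf, delta, foxtrot, bravo, bravo, bravo]
Final RIGHT: [charlie, delta, golf, bravo, alpha, charlie]
i=0: L=golf=BASE, R=charlie -> take RIGHT -> charlie
i=1: L=delta R=delta -> agree -> delta
i=2: BASE=delta L=foxtrot R=golf all differ -> CONFLICT
i=3: L=bravo R=bravo -> agree -> bravo
i=4: L=bravo, R=alpha=BASE -> take LEFT -> bravo
i=5: L=bravo, R=charlie=BASE -> take LEFT -> bravo
Conflict count: 1

Answer: 1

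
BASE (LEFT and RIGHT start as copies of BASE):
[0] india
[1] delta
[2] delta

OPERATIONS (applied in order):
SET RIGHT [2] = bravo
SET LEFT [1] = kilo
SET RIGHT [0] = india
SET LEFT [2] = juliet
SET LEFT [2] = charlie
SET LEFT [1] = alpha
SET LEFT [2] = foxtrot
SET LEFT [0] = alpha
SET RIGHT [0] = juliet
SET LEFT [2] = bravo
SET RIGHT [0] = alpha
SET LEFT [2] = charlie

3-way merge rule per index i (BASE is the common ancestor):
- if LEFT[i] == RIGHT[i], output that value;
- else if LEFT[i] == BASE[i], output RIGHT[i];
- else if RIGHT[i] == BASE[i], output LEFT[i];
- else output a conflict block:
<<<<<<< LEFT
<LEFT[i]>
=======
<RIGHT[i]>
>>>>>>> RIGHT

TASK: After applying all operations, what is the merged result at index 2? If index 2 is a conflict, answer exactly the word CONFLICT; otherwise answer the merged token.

Answer: CONFLICT

Derivation:
Final LEFT:  [alpha, alpha, charlie]
Final RIGHT: [alpha, delta, bravo]
i=0: L=alpha R=alpha -> agree -> alpha
i=1: L=alpha, R=delta=BASE -> take LEFT -> alpha
i=2: BASE=delta L=charlie R=bravo all differ -> CONFLICT
Index 2 -> CONFLICT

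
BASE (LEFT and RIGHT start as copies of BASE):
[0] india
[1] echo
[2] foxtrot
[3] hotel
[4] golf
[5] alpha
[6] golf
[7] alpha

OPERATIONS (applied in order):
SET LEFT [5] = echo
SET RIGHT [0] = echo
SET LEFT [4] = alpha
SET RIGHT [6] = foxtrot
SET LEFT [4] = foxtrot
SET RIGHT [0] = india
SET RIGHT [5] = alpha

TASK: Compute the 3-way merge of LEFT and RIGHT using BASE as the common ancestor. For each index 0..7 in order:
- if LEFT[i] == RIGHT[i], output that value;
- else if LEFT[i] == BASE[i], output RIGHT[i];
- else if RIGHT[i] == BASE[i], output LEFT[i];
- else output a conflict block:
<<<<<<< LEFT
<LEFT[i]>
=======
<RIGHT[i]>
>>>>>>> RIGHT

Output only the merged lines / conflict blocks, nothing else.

Answer: india
echo
foxtrot
hotel
foxtrot
echo
foxtrot
alpha

Derivation:
Final LEFT:  [india, echo, foxtrot, hotel, foxtrot, echo, golf, alpha]
Final RIGHT: [india, echo, foxtrot, hotel, golf, alpha, foxtrot, alpha]
i=0: L=india R=india -> agree -> india
i=1: L=echo R=echo -> agree -> echo
i=2: L=foxtrot R=foxtrot -> agree -> foxtrot
i=3: L=hotel R=hotel -> agree -> hotel
i=4: L=foxtrot, R=golf=BASE -> take LEFT -> foxtrot
i=5: L=echo, R=alpha=BASE -> take LEFT -> echo
i=6: L=golf=BASE, R=foxtrot -> take RIGHT -> foxtrot
i=7: L=alpha R=alpha -> agree -> alpha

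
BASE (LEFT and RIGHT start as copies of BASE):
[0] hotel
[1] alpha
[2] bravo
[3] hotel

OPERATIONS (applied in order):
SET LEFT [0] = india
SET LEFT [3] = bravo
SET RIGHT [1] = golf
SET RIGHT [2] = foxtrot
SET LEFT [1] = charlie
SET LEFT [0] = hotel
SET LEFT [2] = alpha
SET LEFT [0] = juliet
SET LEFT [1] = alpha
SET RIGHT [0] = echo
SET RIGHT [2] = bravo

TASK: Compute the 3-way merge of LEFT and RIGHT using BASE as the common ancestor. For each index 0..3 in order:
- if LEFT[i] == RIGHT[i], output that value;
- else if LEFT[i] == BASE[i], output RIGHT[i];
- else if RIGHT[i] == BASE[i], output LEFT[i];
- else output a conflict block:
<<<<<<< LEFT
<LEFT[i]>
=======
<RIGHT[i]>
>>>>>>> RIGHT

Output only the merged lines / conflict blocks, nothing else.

Final LEFT:  [juliet, alpha, alpha, bravo]
Final RIGHT: [echo, golf, bravo, hotel]
i=0: BASE=hotel L=juliet R=echo all differ -> CONFLICT
i=1: L=alpha=BASE, R=golf -> take RIGHT -> golf
i=2: L=alpha, R=bravo=BASE -> take LEFT -> alpha
i=3: L=bravo, R=hotel=BASE -> take LEFT -> bravo

Answer: <<<<<<< LEFT
juliet
=======
echo
>>>>>>> RIGHT
golf
alpha
bravo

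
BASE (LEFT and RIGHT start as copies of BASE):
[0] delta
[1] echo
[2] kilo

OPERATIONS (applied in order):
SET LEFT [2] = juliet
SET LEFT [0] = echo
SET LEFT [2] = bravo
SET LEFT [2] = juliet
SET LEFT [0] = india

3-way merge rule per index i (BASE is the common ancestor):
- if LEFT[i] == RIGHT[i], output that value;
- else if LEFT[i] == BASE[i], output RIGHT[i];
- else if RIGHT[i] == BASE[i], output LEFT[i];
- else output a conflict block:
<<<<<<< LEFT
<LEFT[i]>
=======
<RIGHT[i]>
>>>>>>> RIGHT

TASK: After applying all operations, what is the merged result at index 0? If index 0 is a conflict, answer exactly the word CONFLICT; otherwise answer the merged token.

Answer: india

Derivation:
Final LEFT:  [india, echo, juliet]
Final RIGHT: [delta, echo, kilo]
i=0: L=india, R=delta=BASE -> take LEFT -> india
i=1: L=echo R=echo -> agree -> echo
i=2: L=juliet, R=kilo=BASE -> take LEFT -> juliet
Index 0 -> india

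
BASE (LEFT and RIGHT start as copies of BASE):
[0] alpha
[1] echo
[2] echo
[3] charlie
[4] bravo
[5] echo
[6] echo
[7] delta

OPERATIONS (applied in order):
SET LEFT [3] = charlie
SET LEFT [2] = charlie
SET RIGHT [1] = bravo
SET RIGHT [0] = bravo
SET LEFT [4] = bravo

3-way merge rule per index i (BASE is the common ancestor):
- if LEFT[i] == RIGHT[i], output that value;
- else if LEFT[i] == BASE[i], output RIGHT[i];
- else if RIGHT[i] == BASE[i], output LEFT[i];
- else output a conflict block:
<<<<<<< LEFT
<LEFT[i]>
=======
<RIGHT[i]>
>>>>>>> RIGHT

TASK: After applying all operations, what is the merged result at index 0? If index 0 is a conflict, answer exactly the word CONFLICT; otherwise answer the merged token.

Answer: bravo

Derivation:
Final LEFT:  [alpha, echo, charlie, charlie, bravo, echo, echo, delta]
Final RIGHT: [bravo, bravo, echo, charlie, bravo, echo, echo, delta]
i=0: L=alpha=BASE, R=bravo -> take RIGHT -> bravo
i=1: L=echo=BASE, R=bravo -> take RIGHT -> bravo
i=2: L=charlie, R=echo=BASE -> take LEFT -> charlie
i=3: L=charlie R=charlie -> agree -> charlie
i=4: L=bravo R=bravo -> agree -> bravo
i=5: L=echo R=echo -> agree -> echo
i=6: L=echo R=echo -> agree -> echo
i=7: L=delta R=delta -> agree -> delta
Index 0 -> bravo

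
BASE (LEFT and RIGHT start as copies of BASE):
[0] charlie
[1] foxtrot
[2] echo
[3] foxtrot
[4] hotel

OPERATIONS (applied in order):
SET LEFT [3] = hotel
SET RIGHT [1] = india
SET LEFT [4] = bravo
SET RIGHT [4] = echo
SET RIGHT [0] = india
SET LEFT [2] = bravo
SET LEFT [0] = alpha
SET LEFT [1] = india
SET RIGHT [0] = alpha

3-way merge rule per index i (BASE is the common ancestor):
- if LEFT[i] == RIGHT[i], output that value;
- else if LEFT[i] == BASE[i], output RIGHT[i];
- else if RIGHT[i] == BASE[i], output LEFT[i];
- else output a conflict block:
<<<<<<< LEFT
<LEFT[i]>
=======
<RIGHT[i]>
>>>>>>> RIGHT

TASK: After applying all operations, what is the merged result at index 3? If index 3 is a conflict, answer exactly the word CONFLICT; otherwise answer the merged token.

Final LEFT:  [alpha, india, bravo, hotel, bravo]
Final RIGHT: [alpha, india, echo, foxtrot, echo]
i=0: L=alpha R=alpha -> agree -> alpha
i=1: L=india R=india -> agree -> india
i=2: L=bravo, R=echo=BASE -> take LEFT -> bravo
i=3: L=hotel, R=foxtrot=BASE -> take LEFT -> hotel
i=4: BASE=hotel L=bravo R=echo all differ -> CONFLICT
Index 3 -> hotel

Answer: hotel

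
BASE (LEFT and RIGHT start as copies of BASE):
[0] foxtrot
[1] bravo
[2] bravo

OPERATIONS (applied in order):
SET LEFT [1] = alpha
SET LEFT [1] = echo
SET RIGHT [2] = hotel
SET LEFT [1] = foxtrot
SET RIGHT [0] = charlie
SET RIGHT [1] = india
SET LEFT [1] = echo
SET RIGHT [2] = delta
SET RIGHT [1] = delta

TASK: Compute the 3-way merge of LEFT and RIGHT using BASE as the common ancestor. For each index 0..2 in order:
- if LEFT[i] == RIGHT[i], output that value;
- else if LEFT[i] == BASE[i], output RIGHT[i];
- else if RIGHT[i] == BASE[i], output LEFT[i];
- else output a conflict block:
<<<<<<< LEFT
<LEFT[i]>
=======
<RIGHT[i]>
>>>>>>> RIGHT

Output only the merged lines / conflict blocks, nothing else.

Answer: charlie
<<<<<<< LEFT
echo
=======
delta
>>>>>>> RIGHT
delta

Derivation:
Final LEFT:  [foxtrot, echo, bravo]
Final RIGHT: [charlie, delta, delta]
i=0: L=foxtrot=BASE, R=charlie -> take RIGHT -> charlie
i=1: BASE=bravo L=echo R=delta all differ -> CONFLICT
i=2: L=bravo=BASE, R=delta -> take RIGHT -> delta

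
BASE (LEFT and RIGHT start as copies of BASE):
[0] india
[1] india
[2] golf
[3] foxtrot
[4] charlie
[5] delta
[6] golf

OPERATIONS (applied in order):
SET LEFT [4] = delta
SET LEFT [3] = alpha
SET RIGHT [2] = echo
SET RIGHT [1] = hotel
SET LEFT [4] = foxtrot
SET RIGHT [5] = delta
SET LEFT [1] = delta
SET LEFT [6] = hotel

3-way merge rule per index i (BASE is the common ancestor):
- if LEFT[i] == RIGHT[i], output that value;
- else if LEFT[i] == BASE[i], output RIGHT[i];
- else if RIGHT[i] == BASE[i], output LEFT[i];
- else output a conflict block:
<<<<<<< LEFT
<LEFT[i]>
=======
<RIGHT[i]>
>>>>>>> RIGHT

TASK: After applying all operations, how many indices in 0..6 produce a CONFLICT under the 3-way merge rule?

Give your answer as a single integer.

Answer: 1

Derivation:
Final LEFT:  [india, delta, golf, alpha, foxtrot, delta, hotel]
Final RIGHT: [india, hotel, echo, foxtrot, charlie, delta, golf]
i=0: L=india R=india -> agree -> india
i=1: BASE=india L=delta R=hotel all differ -> CONFLICT
i=2: L=golf=BASE, R=echo -> take RIGHT -> echo
i=3: L=alpha, R=foxtrot=BASE -> take LEFT -> alpha
i=4: L=foxtrot, R=charlie=BASE -> take LEFT -> foxtrot
i=5: L=delta R=delta -> agree -> delta
i=6: L=hotel, R=golf=BASE -> take LEFT -> hotel
Conflict count: 1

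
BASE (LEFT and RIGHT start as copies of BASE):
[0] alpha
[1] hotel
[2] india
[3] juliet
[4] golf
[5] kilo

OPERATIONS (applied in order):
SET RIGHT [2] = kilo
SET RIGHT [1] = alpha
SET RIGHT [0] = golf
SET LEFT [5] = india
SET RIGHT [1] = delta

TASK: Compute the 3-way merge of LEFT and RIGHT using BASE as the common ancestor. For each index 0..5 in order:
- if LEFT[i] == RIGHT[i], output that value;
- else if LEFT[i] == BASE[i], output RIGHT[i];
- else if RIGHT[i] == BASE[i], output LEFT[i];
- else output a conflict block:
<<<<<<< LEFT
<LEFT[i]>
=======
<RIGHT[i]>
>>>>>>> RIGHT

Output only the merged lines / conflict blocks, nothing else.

Final LEFT:  [alpha, hotel, india, juliet, golf, india]
Final RIGHT: [golf, delta, kilo, juliet, golf, kilo]
i=0: L=alpha=BASE, R=golf -> take RIGHT -> golf
i=1: L=hotel=BASE, R=delta -> take RIGHT -> delta
i=2: L=india=BASE, R=kilo -> take RIGHT -> kilo
i=3: L=juliet R=juliet -> agree -> juliet
i=4: L=golf R=golf -> agree -> golf
i=5: L=india, R=kilo=BASE -> take LEFT -> india

Answer: golf
delta
kilo
juliet
golf
india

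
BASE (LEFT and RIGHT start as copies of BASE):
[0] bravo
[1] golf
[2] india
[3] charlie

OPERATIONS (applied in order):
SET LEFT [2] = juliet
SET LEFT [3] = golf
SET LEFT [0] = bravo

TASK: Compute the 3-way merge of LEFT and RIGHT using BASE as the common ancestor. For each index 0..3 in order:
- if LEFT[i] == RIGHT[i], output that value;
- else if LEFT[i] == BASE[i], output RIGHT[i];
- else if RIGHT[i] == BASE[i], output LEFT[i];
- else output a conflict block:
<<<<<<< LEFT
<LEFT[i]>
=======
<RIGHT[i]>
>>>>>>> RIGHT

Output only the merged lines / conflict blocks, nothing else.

Final LEFT:  [bravo, golf, juliet, golf]
Final RIGHT: [bravo, golf, india, charlie]
i=0: L=bravo R=bravo -> agree -> bravo
i=1: L=golf R=golf -> agree -> golf
i=2: L=juliet, R=india=BASE -> take LEFT -> juliet
i=3: L=golf, R=charlie=BASE -> take LEFT -> golf

Answer: bravo
golf
juliet
golf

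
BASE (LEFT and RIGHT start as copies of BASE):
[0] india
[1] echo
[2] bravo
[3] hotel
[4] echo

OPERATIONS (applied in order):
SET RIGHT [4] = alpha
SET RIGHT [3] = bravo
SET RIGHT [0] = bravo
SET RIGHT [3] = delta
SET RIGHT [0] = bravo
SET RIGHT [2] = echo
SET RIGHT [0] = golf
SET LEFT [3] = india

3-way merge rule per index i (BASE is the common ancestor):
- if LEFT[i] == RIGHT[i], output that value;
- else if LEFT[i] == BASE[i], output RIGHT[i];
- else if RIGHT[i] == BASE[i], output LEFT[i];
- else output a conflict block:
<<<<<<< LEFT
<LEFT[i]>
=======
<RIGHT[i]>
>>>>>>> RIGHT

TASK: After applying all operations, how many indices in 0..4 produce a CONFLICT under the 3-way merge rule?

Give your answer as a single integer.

Final LEFT:  [india, echo, bravo, india, echo]
Final RIGHT: [golf, echo, echo, delta, alpha]
i=0: L=india=BASE, R=golf -> take RIGHT -> golf
i=1: L=echo R=echo -> agree -> echo
i=2: L=bravo=BASE, R=echo -> take RIGHT -> echo
i=3: BASE=hotel L=india R=delta all differ -> CONFLICT
i=4: L=echo=BASE, R=alpha -> take RIGHT -> alpha
Conflict count: 1

Answer: 1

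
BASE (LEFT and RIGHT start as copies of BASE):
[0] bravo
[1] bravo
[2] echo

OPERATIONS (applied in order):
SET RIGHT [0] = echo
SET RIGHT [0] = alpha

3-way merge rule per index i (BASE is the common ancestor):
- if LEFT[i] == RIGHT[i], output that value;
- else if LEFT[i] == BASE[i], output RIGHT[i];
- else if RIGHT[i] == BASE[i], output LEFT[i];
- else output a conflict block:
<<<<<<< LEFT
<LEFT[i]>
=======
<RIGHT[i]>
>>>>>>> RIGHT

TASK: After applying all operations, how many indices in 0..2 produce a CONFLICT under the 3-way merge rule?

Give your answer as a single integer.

Final LEFT:  [bravo, bravo, echo]
Final RIGHT: [alpha, bravo, echo]
i=0: L=bravo=BASE, R=alpha -> take RIGHT -> alpha
i=1: L=bravo R=bravo -> agree -> bravo
i=2: L=echo R=echo -> agree -> echo
Conflict count: 0

Answer: 0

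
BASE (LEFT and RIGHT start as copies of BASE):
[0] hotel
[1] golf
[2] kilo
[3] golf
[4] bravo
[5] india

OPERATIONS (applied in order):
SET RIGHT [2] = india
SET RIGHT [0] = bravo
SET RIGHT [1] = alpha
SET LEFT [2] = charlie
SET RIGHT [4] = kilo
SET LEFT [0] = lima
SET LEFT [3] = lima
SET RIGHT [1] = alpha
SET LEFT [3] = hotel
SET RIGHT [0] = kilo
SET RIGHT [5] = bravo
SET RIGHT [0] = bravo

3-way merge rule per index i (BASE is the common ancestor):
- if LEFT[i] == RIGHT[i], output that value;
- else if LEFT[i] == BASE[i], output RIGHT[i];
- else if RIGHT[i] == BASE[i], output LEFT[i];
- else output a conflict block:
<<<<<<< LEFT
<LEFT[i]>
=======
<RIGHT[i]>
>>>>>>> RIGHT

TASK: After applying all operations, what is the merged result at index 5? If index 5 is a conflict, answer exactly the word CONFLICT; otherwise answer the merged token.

Final LEFT:  [lima, golf, charlie, hotel, bravo, india]
Final RIGHT: [bravo, alpha, india, golf, kilo, bravo]
i=0: BASE=hotel L=lima R=bravo all differ -> CONFLICT
i=1: L=golf=BASE, R=alpha -> take RIGHT -> alpha
i=2: BASE=kilo L=charlie R=india all differ -> CONFLICT
i=3: L=hotel, R=golf=BASE -> take LEFT -> hotel
i=4: L=bravo=BASE, R=kilo -> take RIGHT -> kilo
i=5: L=india=BASE, R=bravo -> take RIGHT -> bravo
Index 5 -> bravo

Answer: bravo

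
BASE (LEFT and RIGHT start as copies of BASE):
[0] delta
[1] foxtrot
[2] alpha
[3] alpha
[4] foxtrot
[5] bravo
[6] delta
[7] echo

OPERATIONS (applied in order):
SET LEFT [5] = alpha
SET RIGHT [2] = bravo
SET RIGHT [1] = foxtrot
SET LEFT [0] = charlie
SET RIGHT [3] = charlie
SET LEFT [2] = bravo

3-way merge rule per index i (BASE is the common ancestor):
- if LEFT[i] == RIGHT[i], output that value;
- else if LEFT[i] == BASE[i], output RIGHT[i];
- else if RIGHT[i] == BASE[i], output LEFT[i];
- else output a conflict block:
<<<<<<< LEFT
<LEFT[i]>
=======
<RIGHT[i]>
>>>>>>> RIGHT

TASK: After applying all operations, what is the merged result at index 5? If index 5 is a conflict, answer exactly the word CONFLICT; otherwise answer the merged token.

Final LEFT:  [charlie, foxtrot, bravo, alpha, foxtrot, alpha, delta, echo]
Final RIGHT: [delta, foxtrot, bravo, charlie, foxtrot, bravo, delta, echo]
i=0: L=charlie, R=delta=BASE -> take LEFT -> charlie
i=1: L=foxtrot R=foxtrot -> agree -> foxtrot
i=2: L=bravo R=bravo -> agree -> bravo
i=3: L=alpha=BASE, R=charlie -> take RIGHT -> charlie
i=4: L=foxtrot R=foxtrot -> agree -> foxtrot
i=5: L=alpha, R=bravo=BASE -> take LEFT -> alpha
i=6: L=delta R=delta -> agree -> delta
i=7: L=echo R=echo -> agree -> echo
Index 5 -> alpha

Answer: alpha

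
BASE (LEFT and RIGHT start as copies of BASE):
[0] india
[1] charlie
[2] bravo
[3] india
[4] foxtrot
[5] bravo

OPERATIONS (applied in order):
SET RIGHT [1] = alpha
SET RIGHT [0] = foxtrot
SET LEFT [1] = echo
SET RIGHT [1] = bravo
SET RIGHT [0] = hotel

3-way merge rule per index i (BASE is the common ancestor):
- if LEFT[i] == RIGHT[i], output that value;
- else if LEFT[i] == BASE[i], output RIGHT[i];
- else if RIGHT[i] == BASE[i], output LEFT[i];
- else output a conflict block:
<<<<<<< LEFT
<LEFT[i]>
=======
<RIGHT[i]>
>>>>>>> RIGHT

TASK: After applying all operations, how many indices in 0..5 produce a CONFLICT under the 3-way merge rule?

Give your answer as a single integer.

Answer: 1

Derivation:
Final LEFT:  [india, echo, bravo, india, foxtrot, bravo]
Final RIGHT: [hotel, bravo, bravo, india, foxtrot, bravo]
i=0: L=india=BASE, R=hotel -> take RIGHT -> hotel
i=1: BASE=charlie L=echo R=bravo all differ -> CONFLICT
i=2: L=bravo R=bravo -> agree -> bravo
i=3: L=india R=india -> agree -> india
i=4: L=foxtrot R=foxtrot -> agree -> foxtrot
i=5: L=bravo R=bravo -> agree -> bravo
Conflict count: 1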